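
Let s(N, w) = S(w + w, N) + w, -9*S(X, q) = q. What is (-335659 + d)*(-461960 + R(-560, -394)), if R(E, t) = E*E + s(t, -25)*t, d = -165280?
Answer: 702229314614/9 ≈ 7.8025e+10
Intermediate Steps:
S(X, q) = -q/9
s(N, w) = w - N/9 (s(N, w) = -N/9 + w = w - N/9)
R(E, t) = E**2 + t*(-25 - t/9) (R(E, t) = E*E + (-25 - t/9)*t = E**2 + t*(-25 - t/9))
(-335659 + d)*(-461960 + R(-560, -394)) = (-335659 - 165280)*(-461960 + ((-560)**2 - 1/9*(-394)*(225 - 394))) = -500939*(-461960 + (313600 - 1/9*(-394)*(-169))) = -500939*(-461960 + (313600 - 66586/9)) = -500939*(-461960 + 2755814/9) = -500939*(-1401826/9) = 702229314614/9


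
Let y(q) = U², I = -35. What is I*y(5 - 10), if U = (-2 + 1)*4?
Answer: -560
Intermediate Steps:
U = -4 (U = -1*4 = -4)
y(q) = 16 (y(q) = (-4)² = 16)
I*y(5 - 10) = -35*16 = -560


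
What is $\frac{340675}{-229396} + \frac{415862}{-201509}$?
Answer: $- \frac{164046157927}{46225358564} \approx -3.5488$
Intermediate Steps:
$\frac{340675}{-229396} + \frac{415862}{-201509} = 340675 \left(- \frac{1}{229396}\right) + 415862 \left(- \frac{1}{201509}\right) = - \frac{340675}{229396} - \frac{415862}{201509} = - \frac{164046157927}{46225358564}$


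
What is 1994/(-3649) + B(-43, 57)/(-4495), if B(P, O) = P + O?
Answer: -9014116/16402255 ≈ -0.54957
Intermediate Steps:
B(P, O) = O + P
1994/(-3649) + B(-43, 57)/(-4495) = 1994/(-3649) + (57 - 43)/(-4495) = 1994*(-1/3649) + 14*(-1/4495) = -1994/3649 - 14/4495 = -9014116/16402255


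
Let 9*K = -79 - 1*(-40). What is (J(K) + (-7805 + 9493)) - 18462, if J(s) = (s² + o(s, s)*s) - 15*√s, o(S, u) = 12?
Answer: -151265/9 - 5*I*√39 ≈ -16807.0 - 31.225*I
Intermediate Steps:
K = -13/3 (K = (-79 - 1*(-40))/9 = (-79 + 40)/9 = (⅑)*(-39) = -13/3 ≈ -4.3333)
J(s) = s² - 15*√s + 12*s (J(s) = (s² + 12*s) - 15*√s = s² - 15*√s + 12*s)
(J(K) + (-7805 + 9493)) - 18462 = (((-13/3)² - 5*I*√39 + 12*(-13/3)) + (-7805 + 9493)) - 18462 = ((169/9 - 5*I*√39 - 52) + 1688) - 18462 = ((-299/9 - 5*I*√39) + 1688) - 18462 = (14893/9 - 5*I*√39) - 18462 = -151265/9 - 5*I*√39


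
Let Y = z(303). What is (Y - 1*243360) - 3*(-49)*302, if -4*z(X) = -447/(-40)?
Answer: -31835007/160 ≈ -1.9897e+5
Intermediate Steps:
z(X) = -447/160 (z(X) = -(-447)/(4*(-40)) = -(-447)*(-1)/(4*40) = -¼*447/40 = -447/160)
Y = -447/160 ≈ -2.7938
(Y - 1*243360) - 3*(-49)*302 = (-447/160 - 1*243360) - 3*(-49)*302 = (-447/160 - 243360) + 147*302 = -38938047/160 + 44394 = -31835007/160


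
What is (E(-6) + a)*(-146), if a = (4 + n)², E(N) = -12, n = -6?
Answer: 1168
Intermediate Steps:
a = 4 (a = (4 - 6)² = (-2)² = 4)
(E(-6) + a)*(-146) = (-12 + 4)*(-146) = -8*(-146) = 1168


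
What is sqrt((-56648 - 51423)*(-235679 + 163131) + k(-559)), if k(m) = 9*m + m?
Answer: 3*sqrt(871147702) ≈ 88546.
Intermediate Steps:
k(m) = 10*m
sqrt((-56648 - 51423)*(-235679 + 163131) + k(-559)) = sqrt((-56648 - 51423)*(-235679 + 163131) + 10*(-559)) = sqrt(-108071*(-72548) - 5590) = sqrt(7840334908 - 5590) = sqrt(7840329318) = 3*sqrt(871147702)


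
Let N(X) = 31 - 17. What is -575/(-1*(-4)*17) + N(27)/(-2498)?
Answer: -718651/84932 ≈ -8.4615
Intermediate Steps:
N(X) = 14
-575/(-1*(-4)*17) + N(27)/(-2498) = -575/(-1*(-4)*17) + 14/(-2498) = -575/(4*17) + 14*(-1/2498) = -575/68 - 7/1249 = -718651/84932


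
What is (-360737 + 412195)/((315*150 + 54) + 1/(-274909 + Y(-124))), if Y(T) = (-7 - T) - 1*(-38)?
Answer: 14138291332/12996963215 ≈ 1.0878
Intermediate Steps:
Y(T) = 31 - T (Y(T) = (-7 - T) + 38 = 31 - T)
(-360737 + 412195)/((315*150 + 54) + 1/(-274909 + Y(-124))) = (-360737 + 412195)/((315*150 + 54) + 1/(-274909 + (31 - 1*(-124)))) = 51458/((47250 + 54) + 1/(-274909 + (31 + 124))) = 51458/(47304 + 1/(-274909 + 155)) = 51458/(47304 + 1/(-274754)) = 51458/(47304 - 1/274754) = 51458/(12996963215/274754) = 51458*(274754/12996963215) = 14138291332/12996963215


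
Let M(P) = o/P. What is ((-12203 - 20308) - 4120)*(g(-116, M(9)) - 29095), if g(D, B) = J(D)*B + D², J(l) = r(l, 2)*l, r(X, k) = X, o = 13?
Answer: -1251937687/9 ≈ -1.3910e+8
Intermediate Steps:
J(l) = l² (J(l) = l*l = l²)
M(P) = 13/P
g(D, B) = D² + B*D² (g(D, B) = D²*B + D² = B*D² + D² = D² + B*D²)
((-12203 - 20308) - 4120)*(g(-116, M(9)) - 29095) = ((-12203 - 20308) - 4120)*((-116)²*(1 + 13/9) - 29095) = (-32511 - 4120)*(13456*(1 + 13*(⅑)) - 29095) = -36631*(13456*(1 + 13/9) - 29095) = -36631*(13456*(22/9) - 29095) = -36631*(296032/9 - 29095) = -36631*34177/9 = -1251937687/9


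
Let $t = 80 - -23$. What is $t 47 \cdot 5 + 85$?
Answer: $24290$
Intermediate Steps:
$t = 103$ ($t = 80 + 23 = 103$)
$t 47 \cdot 5 + 85 = 103 \cdot 47 \cdot 5 + 85 = 103 \cdot 235 + 85 = 24205 + 85 = 24290$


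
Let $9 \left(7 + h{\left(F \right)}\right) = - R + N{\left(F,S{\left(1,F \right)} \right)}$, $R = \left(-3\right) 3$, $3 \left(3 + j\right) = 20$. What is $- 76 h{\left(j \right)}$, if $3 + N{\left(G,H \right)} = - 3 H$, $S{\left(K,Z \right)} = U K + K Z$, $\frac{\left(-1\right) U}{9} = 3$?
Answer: $- \frac{988}{9} \approx -109.78$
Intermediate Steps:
$U = -27$ ($U = \left(-9\right) 3 = -27$)
$j = \frac{11}{3}$ ($j = -3 + \frac{1}{3} \cdot 20 = -3 + \frac{20}{3} = \frac{11}{3} \approx 3.6667$)
$S{\left(K,Z \right)} = - 27 K + K Z$
$R = -9$
$N{\left(G,H \right)} = -3 - 3 H$
$h{\left(F \right)} = \frac{8}{3} - \frac{F}{3}$ ($h{\left(F \right)} = -7 + \frac{\left(-1\right) \left(-9\right) - \left(3 + 3 \cdot 1 \left(-27 + F\right)\right)}{9} = -7 + \frac{9 - \left(3 + 3 \left(-27 + F\right)\right)}{9} = -7 + \frac{9 - \left(-78 + 3 F\right)}{9} = -7 + \frac{87 - 3 F}{9} = -7 - \left(- \frac{29}{3} + \frac{F}{3}\right) = \frac{8}{3} - \frac{F}{3}$)
$- 76 h{\left(j \right)} = - 76 \left(\frac{8}{3} - \frac{11}{9}\right) = \left(-76\right) \frac{13}{9} = - \frac{988}{9}$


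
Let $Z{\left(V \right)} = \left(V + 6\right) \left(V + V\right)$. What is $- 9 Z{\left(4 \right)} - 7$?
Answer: $-727$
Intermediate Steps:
$Z{\left(V \right)} = 2 V \left(6 + V\right)$ ($Z{\left(V \right)} = \left(6 + V\right) 2 V = 2 V \left(6 + V\right)$)
$- 9 Z{\left(4 \right)} - 7 = - 9 \cdot 2 \cdot 4 \left(6 + 4\right) - 7 = - 9 \cdot 2 \cdot 4 \cdot 10 - 7 = \left(-9\right) 80 - 7 = -720 - 7 = -727$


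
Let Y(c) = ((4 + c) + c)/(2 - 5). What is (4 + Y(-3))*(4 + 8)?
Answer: 56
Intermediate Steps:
Y(c) = -4/3 - 2*c/3 (Y(c) = (4 + 2*c)/(-3) = (4 + 2*c)*(-⅓) = -4/3 - 2*c/3)
(4 + Y(-3))*(4 + 8) = (4 + (-4/3 - ⅔*(-3)))*(4 + 8) = (4 + (-4/3 + 2))*12 = (4 + ⅔)*12 = (14/3)*12 = 56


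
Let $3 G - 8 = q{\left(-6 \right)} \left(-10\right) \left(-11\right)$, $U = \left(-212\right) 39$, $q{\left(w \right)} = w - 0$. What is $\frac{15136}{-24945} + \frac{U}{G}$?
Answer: $\frac{152216777}{4066035} \approx 37.436$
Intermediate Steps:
$q{\left(w \right)} = w$ ($q{\left(w \right)} = w + 0 = w$)
$U = -8268$
$G = - \frac{652}{3}$ ($G = \frac{8}{3} + \frac{\left(-6\right) \left(-10\right) \left(-11\right)}{3} = \frac{8}{3} + \frac{60 \left(-11\right)}{3} = \frac{8}{3} + \frac{1}{3} \left(-660\right) = \frac{8}{3} - 220 = - \frac{652}{3} \approx -217.33$)
$\frac{15136}{-24945} + \frac{U}{G} = \frac{15136}{-24945} - \frac{8268}{- \frac{652}{3}} = 15136 \left(- \frac{1}{24945}\right) - - \frac{6201}{163} = - \frac{15136}{24945} + \frac{6201}{163} = \frac{152216777}{4066035}$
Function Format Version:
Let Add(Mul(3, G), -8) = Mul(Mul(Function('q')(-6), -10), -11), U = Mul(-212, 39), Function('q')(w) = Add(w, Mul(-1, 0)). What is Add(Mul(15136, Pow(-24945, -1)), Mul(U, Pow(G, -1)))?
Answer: Rational(152216777, 4066035) ≈ 37.436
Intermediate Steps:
Function('q')(w) = w (Function('q')(w) = Add(w, 0) = w)
U = -8268
G = Rational(-652, 3) (G = Add(Rational(8, 3), Mul(Rational(1, 3), Mul(Mul(-6, -10), -11))) = Add(Rational(8, 3), Mul(Rational(1, 3), Mul(60, -11))) = Add(Rational(8, 3), Mul(Rational(1, 3), -660)) = Add(Rational(8, 3), -220) = Rational(-652, 3) ≈ -217.33)
Add(Mul(15136, Pow(-24945, -1)), Mul(U, Pow(G, -1))) = Add(Mul(15136, Pow(-24945, -1)), Mul(-8268, Pow(Rational(-652, 3), -1))) = Add(Mul(15136, Rational(-1, 24945)), Mul(-8268, Rational(-3, 652))) = Add(Rational(-15136, 24945), Rational(6201, 163)) = Rational(152216777, 4066035)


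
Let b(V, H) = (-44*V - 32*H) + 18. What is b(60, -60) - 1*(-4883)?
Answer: 4181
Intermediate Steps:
b(V, H) = 18 - 44*V - 32*H
b(60, -60) - 1*(-4883) = (18 - 44*60 - 32*(-60)) - 1*(-4883) = (18 - 2640 + 1920) + 4883 = -702 + 4883 = 4181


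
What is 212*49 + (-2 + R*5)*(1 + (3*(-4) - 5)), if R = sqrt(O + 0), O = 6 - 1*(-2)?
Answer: 10420 - 160*sqrt(2) ≈ 10194.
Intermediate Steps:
O = 8 (O = 6 + 2 = 8)
R = 2*sqrt(2) (R = sqrt(8 + 0) = sqrt(8) = 2*sqrt(2) ≈ 2.8284)
212*49 + (-2 + R*5)*(1 + (3*(-4) - 5)) = 212*49 + (-2 + (2*sqrt(2))*5)*(1 + (3*(-4) - 5)) = 10388 + (-2 + 10*sqrt(2))*(1 + (-12 - 5)) = 10388 + (-2 + 10*sqrt(2))*(1 - 17) = 10388 + (-2 + 10*sqrt(2))*(-16) = 10388 + (32 - 160*sqrt(2)) = 10420 - 160*sqrt(2)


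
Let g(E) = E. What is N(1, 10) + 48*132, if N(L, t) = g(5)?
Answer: 6341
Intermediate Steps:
N(L, t) = 5
N(1, 10) + 48*132 = 5 + 48*132 = 5 + 6336 = 6341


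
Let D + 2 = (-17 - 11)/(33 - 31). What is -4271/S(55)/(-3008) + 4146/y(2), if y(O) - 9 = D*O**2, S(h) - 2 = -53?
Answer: -636264473/8437440 ≈ -75.410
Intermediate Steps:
D = -16 (D = -2 + (-17 - 11)/(33 - 31) = -2 - 28/2 = -2 - 28*1/2 = -2 - 14 = -16)
S(h) = -51 (S(h) = 2 - 53 = -51)
y(O) = 9 - 16*O**2
-4271/S(55)/(-3008) + 4146/y(2) = -4271/(-51)/(-3008) + 4146/(9 - 16*2**2) = -4271*(-1/51)*(-1/3008) + 4146/(9 - 16*4) = (4271/51)*(-1/3008) + 4146/(9 - 64) = -4271/153408 + 4146/(-55) = -4271/153408 + 4146*(-1/55) = -4271/153408 - 4146/55 = -636264473/8437440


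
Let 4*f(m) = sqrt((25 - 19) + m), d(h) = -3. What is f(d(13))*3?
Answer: 3*sqrt(3)/4 ≈ 1.2990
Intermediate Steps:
f(m) = sqrt(6 + m)/4 (f(m) = sqrt((25 - 19) + m)/4 = sqrt(6 + m)/4)
f(d(13))*3 = (sqrt(6 - 3)/4)*3 = (sqrt(3)/4)*3 = 3*sqrt(3)/4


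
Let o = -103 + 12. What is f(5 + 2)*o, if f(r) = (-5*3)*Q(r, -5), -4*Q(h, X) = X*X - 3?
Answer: -15015/2 ≈ -7507.5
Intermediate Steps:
Q(h, X) = ¾ - X²/4 (Q(h, X) = -(X*X - 3)/4 = -(X² - 3)/4 = -(-3 + X²)/4 = ¾ - X²/4)
o = -91
f(r) = 165/2 (f(r) = (-5*3)*(¾ - ¼*(-5)²) = -15*(¾ - ¼*25) = -15*(¾ - 25/4) = -15*(-11/2) = 165/2)
f(5 + 2)*o = (165/2)*(-91) = -15015/2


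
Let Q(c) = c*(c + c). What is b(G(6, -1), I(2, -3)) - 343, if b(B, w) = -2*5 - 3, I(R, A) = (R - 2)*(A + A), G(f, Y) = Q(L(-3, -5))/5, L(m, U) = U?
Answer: -356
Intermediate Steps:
Q(c) = 2*c² (Q(c) = c*(2*c) = 2*c²)
G(f, Y) = 10 (G(f, Y) = (2*(-5)²)/5 = (2*25)*(⅕) = 50*(⅕) = 10)
I(R, A) = 2*A*(-2 + R) (I(R, A) = (-2 + R)*(2*A) = 2*A*(-2 + R))
b(B, w) = -13 (b(B, w) = -10 - 3 = -13)
b(G(6, -1), I(2, -3)) - 343 = -13 - 343 = -356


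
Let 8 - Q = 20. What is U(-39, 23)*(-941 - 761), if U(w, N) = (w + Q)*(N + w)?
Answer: -1388832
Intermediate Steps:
Q = -12 (Q = 8 - 1*20 = 8 - 20 = -12)
U(w, N) = (-12 + w)*(N + w) (U(w, N) = (w - 12)*(N + w) = (-12 + w)*(N + w))
U(-39, 23)*(-941 - 761) = ((-39)² - 12*23 - 12*(-39) + 23*(-39))*(-941 - 761) = (1521 - 276 + 468 - 897)*(-1702) = 816*(-1702) = -1388832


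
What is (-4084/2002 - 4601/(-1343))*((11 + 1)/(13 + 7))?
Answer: 1117917/1344343 ≈ 0.83157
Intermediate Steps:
(-4084/2002 - 4601/(-1343))*((11 + 1)/(13 + 7)) = (-4084*1/2002 - 4601*(-1/1343))*(12/20) = (-2042/1001 + 4601/1343)*(12*(1/20)) = (1863195/1344343)*(⅗) = 1117917/1344343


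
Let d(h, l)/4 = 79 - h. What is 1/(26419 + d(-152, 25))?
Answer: 1/27343 ≈ 3.6572e-5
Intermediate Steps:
d(h, l) = 316 - 4*h (d(h, l) = 4*(79 - h) = 316 - 4*h)
1/(26419 + d(-152, 25)) = 1/(26419 + (316 - 4*(-152))) = 1/(26419 + (316 + 608)) = 1/(26419 + 924) = 1/27343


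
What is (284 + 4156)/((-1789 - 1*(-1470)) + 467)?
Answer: 30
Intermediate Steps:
(284 + 4156)/((-1789 - 1*(-1470)) + 467) = 4440/((-1789 + 1470) + 467) = 4440/(-319 + 467) = 4440/148 = 4440*(1/148) = 30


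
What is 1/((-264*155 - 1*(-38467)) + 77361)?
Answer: 1/74908 ≈ 1.3350e-5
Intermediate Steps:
1/((-264*155 - 1*(-38467)) + 77361) = 1/((-40920 + 38467) + 77361) = 1/(-2453 + 77361) = 1/74908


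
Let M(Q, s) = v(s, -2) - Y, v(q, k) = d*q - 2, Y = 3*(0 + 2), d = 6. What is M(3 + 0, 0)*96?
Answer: -768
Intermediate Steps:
Y = 6 (Y = 3*2 = 6)
v(q, k) = -2 + 6*q (v(q, k) = 6*q - 2 = -2 + 6*q)
M(Q, s) = -8 + 6*s (M(Q, s) = (-2 + 6*s) - 1*6 = (-2 + 6*s) - 6 = -8 + 6*s)
M(3 + 0, 0)*96 = (-8 + 6*0)*96 = (-8 + 0)*96 = -8*96 = -768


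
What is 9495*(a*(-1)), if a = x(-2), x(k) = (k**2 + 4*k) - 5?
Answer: 85455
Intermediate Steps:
x(k) = -5 + k**2 + 4*k
a = -9 (a = -5 + (-2)**2 + 4*(-2) = -5 + 4 - 8 = -9)
9495*(a*(-1)) = 9495*(-9*(-1)) = 9495*9 = 85455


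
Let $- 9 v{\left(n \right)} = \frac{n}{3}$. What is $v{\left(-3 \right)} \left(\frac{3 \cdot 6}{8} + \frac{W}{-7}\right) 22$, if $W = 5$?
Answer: $\frac{473}{126} \approx 3.754$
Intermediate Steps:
$v{\left(n \right)} = - \frac{n}{27}$ ($v{\left(n \right)} = - \frac{n \frac{1}{3}}{9} = - \frac{\frac{1}{3} n}{9} = - \frac{n}{27}$)
$v{\left(-3 \right)} \left(\frac{3 \cdot 6}{8} + \frac{W}{-7}\right) 22 = \left(- \frac{1}{27}\right) \left(-3\right) \left(\frac{3 \cdot 6}{8} + \frac{5}{-7}\right) 22 = \frac{18 \cdot \frac{1}{8} + 5 \left(- \frac{1}{7}\right)}{9} \cdot 22 = \frac{\frac{9}{4} - \frac{5}{7}}{9} \cdot 22 = \frac{1}{9} \cdot \frac{43}{28} \cdot 22 = \frac{43}{252} \cdot 22 = \frac{473}{126}$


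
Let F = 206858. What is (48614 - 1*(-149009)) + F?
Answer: 404481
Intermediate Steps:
(48614 - 1*(-149009)) + F = (48614 - 1*(-149009)) + 206858 = (48614 + 149009) + 206858 = 197623 + 206858 = 404481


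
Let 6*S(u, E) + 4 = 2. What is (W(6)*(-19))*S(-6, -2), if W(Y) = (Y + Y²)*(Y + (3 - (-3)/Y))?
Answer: 2527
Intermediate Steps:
S(u, E) = -⅓ (S(u, E) = -⅔ + (⅙)*2 = -⅔ + ⅓ = -⅓)
W(Y) = (Y + Y²)*(3 + Y + 3/Y) (W(Y) = (Y + Y²)*(Y + (3 + 3/Y)) = (Y + Y²)*(3 + Y + 3/Y))
(W(6)*(-19))*S(-6, -2) = ((3 + 6³ + 4*6² + 6*6)*(-19))*(-⅓) = ((3 + 216 + 4*36 + 36)*(-19))*(-⅓) = ((3 + 216 + 144 + 36)*(-19))*(-⅓) = (399*(-19))*(-⅓) = -7581*(-⅓) = 2527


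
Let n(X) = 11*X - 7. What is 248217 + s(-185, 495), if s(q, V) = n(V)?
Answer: 253655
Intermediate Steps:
n(X) = -7 + 11*X
s(q, V) = -7 + 11*V
248217 + s(-185, 495) = 248217 + (-7 + 11*495) = 248217 + (-7 + 5445) = 248217 + 5438 = 253655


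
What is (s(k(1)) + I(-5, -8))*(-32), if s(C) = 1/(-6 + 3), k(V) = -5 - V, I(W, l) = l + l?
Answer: 1568/3 ≈ 522.67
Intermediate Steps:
I(W, l) = 2*l
s(C) = -1/3 (s(C) = 1/(-3) = -1/3)
(s(k(1)) + I(-5, -8))*(-32) = (-1/3 + 2*(-8))*(-32) = (-1/3 - 16)*(-32) = -49/3*(-32) = 1568/3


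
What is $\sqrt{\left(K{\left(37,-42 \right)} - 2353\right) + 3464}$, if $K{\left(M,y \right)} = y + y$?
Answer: $\sqrt{1027} \approx 32.047$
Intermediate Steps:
$K{\left(M,y \right)} = 2 y$
$\sqrt{\left(K{\left(37,-42 \right)} - 2353\right) + 3464} = \sqrt{\left(2 \left(-42\right) - 2353\right) + 3464} = \sqrt{\left(-84 - 2353\right) + 3464} = \sqrt{-2437 + 3464} = \sqrt{1027}$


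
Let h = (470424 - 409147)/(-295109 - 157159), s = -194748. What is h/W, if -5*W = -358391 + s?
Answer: -306385/250167069252 ≈ -1.2247e-6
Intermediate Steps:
W = 553139/5 (W = -(-358391 - 194748)/5 = -⅕*(-553139) = 553139/5 ≈ 1.1063e+5)
h = -61277/452268 (h = 61277/(-452268) = 61277*(-1/452268) = -61277/452268 ≈ -0.13549)
h/W = -61277/(452268*553139/5) = -61277/452268*5/553139 = -306385/250167069252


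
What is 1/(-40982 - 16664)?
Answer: -1/57646 ≈ -1.7347e-5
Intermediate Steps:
1/(-40982 - 16664) = 1/(-57646) = -1/57646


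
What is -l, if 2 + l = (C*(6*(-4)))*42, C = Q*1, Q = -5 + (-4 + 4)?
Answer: -5038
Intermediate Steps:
Q = -5 (Q = -5 + 0 = -5)
C = -5 (C = -5*1 = -5)
l = 5038 (l = -2 - 30*(-4)*42 = -2 - 5*(-24)*42 = -2 + 120*42 = -2 + 5040 = 5038)
-l = -1*5038 = -5038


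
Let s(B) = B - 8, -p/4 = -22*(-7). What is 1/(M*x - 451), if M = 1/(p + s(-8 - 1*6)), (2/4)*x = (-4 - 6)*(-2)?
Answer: -319/143889 ≈ -0.0022170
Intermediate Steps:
p = -616 (p = -(-88)*(-7) = -4*154 = -616)
x = 40 (x = 2*((-4 - 6)*(-2)) = 2*(-10*(-2)) = 2*20 = 40)
s(B) = -8 + B
M = -1/638 (M = 1/(-616 + (-8 + (-8 - 1*6))) = 1/(-616 + (-8 + (-8 - 6))) = 1/(-616 + (-8 - 14)) = 1/(-616 - 22) = 1/(-638) = -1/638 ≈ -0.0015674)
1/(M*x - 451) = 1/(-1/638*40 - 451) = 1/(-20/319 - 451) = 1/(-143889/319) = -319/143889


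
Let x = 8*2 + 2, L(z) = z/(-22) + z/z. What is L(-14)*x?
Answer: 324/11 ≈ 29.455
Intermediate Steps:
L(z) = 1 - z/22 (L(z) = z*(-1/22) + 1 = -z/22 + 1 = 1 - z/22)
x = 18 (x = 16 + 2 = 18)
L(-14)*x = (1 - 1/22*(-14))*18 = (1 + 7/11)*18 = (18/11)*18 = 324/11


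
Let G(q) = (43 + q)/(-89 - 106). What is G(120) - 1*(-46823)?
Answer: 9130322/195 ≈ 46822.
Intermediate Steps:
G(q) = -43/195 - q/195 (G(q) = (43 + q)/(-195) = (43 + q)*(-1/195) = -43/195 - q/195)
G(120) - 1*(-46823) = (-43/195 - 1/195*120) - 1*(-46823) = (-43/195 - 8/13) + 46823 = -163/195 + 46823 = 9130322/195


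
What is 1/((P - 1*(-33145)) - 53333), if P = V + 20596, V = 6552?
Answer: 1/6960 ≈ 0.00014368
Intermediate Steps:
P = 27148 (P = 6552 + 20596 = 27148)
1/((P - 1*(-33145)) - 53333) = 1/((27148 - 1*(-33145)) - 53333) = 1/((27148 + 33145) - 53333) = 1/(60293 - 53333) = 1/6960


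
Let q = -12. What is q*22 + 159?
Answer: -105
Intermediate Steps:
q*22 + 159 = -12*22 + 159 = -264 + 159 = -105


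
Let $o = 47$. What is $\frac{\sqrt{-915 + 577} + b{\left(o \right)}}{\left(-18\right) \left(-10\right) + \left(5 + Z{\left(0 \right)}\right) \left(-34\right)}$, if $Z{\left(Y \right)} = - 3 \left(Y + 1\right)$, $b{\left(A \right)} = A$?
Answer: $\frac{47}{112} + \frac{13 i \sqrt{2}}{112} \approx 0.41964 + 0.16415 i$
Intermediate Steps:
$Z{\left(Y \right)} = -3 - 3 Y$ ($Z{\left(Y \right)} = - 3 \left(1 + Y\right) = -3 - 3 Y$)
$\frac{\sqrt{-915 + 577} + b{\left(o \right)}}{\left(-18\right) \left(-10\right) + \left(5 + Z{\left(0 \right)}\right) \left(-34\right)} = \frac{\sqrt{-915 + 577} + 47}{\left(-18\right) \left(-10\right) + \left(5 - 3\right) \left(-34\right)} = \frac{\sqrt{-338} + 47}{180 + \left(5 + \left(-3 + 0\right)\right) \left(-34\right)} = \frac{13 i \sqrt{2} + 47}{180 + \left(5 - 3\right) \left(-34\right)} = \frac{47 + 13 i \sqrt{2}}{180 + 2 \left(-34\right)} = \frac{47 + 13 i \sqrt{2}}{180 - 68} = \frac{47 + 13 i \sqrt{2}}{112} = \left(47 + 13 i \sqrt{2}\right) \frac{1}{112} = \frac{47}{112} + \frac{13 i \sqrt{2}}{112}$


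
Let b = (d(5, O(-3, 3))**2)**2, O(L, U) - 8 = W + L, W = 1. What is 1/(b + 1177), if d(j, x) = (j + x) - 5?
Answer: 1/2473 ≈ 0.00040437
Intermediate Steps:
O(L, U) = 9 + L (O(L, U) = 8 + (1 + L) = 9 + L)
d(j, x) = -5 + j + x
b = 1296 (b = ((-5 + 5 + (9 - 3))**2)**2 = ((-5 + 5 + 6)**2)**2 = (6**2)**2 = 36**2 = 1296)
1/(b + 1177) = 1/(1296 + 1177) = 1/2473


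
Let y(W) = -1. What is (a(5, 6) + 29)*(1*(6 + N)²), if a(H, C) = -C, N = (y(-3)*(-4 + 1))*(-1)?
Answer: 207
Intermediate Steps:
N = -3 (N = -(-4 + 1)*(-1) = -1*(-3)*(-1) = 3*(-1) = -3)
(a(5, 6) + 29)*(1*(6 + N)²) = (-1*6 + 29)*(1*(6 - 3)²) = (-6 + 29)*(1*3²) = 23*(1*9) = 23*9 = 207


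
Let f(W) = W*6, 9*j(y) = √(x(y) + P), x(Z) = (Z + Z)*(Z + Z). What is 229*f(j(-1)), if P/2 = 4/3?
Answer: 916*√15/9 ≈ 394.18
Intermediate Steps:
P = 8/3 (P = 2*(4/3) = 8/3 ≈ 2.6667)
x(Z) = 4*Z² (x(Z) = (2*Z)*(2*Z) = 4*Z²)
j(y) = √(8/3 + 4*y²)/9 (j(y) = √(4*y² + 8/3)/9 = √(8/3 + 4*y²)/9)
f(W) = 6*W
229*f(j(-1)) = 229*(6*(2*√(6 + 9*(-1)²)/27)) = 229*(6*(2*√(6 + 9*1)/27)) = 229*(6*(2*√(6 + 9)/27)) = 229*(6*(2*√15/27)) = 229*(4*√15/9) = 916*√15/9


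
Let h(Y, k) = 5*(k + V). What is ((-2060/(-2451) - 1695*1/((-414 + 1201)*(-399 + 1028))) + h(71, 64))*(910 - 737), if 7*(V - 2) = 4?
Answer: 490299533486855/8493109611 ≈ 57729.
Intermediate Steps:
V = 18/7 (V = 2 + (⅐)*4 = 2 + 4/7 = 18/7 ≈ 2.5714)
h(Y, k) = 90/7 + 5*k (h(Y, k) = 5*(k + 18/7) = 5*(18/7 + k) = 90/7 + 5*k)
((-2060/(-2451) - 1695*1/((-414 + 1201)*(-399 + 1028))) + h(71, 64))*(910 - 737) = ((-2060/(-2451) - 1695*1/((-414 + 1201)*(-399 + 1028))) + (90/7 + 5*64))*(910 - 737) = ((-2060*(-1/2451) - 1695/(787*629)) + (90/7 + 320))*173 = ((2060/2451 - 1695/495023) + 2330/7)*173 = (1015592935/1213301373 + 2330/7)*173 = (2834101349635/8493109611)*173 = 490299533486855/8493109611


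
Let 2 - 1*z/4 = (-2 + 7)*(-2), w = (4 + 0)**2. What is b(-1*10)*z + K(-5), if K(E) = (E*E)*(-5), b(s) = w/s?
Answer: -1009/5 ≈ -201.80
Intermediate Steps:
w = 16 (w = 4**2 = 16)
b(s) = 16/s
z = 48 (z = 8 - 4*(-2 + 7)*(-2) = 8 - 20*(-2) = 8 - 4*(-10) = 8 + 40 = 48)
K(E) = -5*E**2 (K(E) = E**2*(-5) = -5*E**2)
b(-1*10)*z + K(-5) = (16/((-1*10)))*48 - 5*(-5)**2 = (16/(-10))*48 - 5*25 = (16*(-1/10))*48 - 125 = -8/5*48 - 125 = -384/5 - 125 = -1009/5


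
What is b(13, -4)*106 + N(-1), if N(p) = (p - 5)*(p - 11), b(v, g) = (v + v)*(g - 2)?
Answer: -16464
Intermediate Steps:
b(v, g) = 2*v*(-2 + g) (b(v, g) = (2*v)*(-2 + g) = 2*v*(-2 + g))
N(p) = (-11 + p)*(-5 + p) (N(p) = (-5 + p)*(-11 + p) = (-11 + p)*(-5 + p))
b(13, -4)*106 + N(-1) = (2*13*(-2 - 4))*106 + (55 + (-1)² - 16*(-1)) = (2*13*(-6))*106 + (55 + 1 + 16) = -156*106 + 72 = -16536 + 72 = -16464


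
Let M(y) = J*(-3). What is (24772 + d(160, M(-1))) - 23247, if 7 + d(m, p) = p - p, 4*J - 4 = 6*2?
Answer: 1518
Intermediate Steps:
J = 4 (J = 1 + (6*2)/4 = 1 + (¼)*12 = 1 + 3 = 4)
M(y) = -12 (M(y) = 4*(-3) = -12)
d(m, p) = -7 (d(m, p) = -7 + (p - p) = -7 + 0 = -7)
(24772 + d(160, M(-1))) - 23247 = (24772 - 7) - 23247 = 24765 - 23247 = 1518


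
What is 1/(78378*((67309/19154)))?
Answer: 9577/2637772401 ≈ 3.6307e-6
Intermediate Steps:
1/(78378*((67309/19154))) = 1/(78378*((67309*(1/19154)))) = 1/(78378*(67309/19154)) = (1/78378)*(19154/67309) = 9577/2637772401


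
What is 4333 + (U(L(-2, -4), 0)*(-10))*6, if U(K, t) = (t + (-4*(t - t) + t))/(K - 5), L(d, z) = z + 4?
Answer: 4333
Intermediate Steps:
L(d, z) = 4 + z
U(K, t) = 2*t/(-5 + K) (U(K, t) = (t + (-4*0 + t))/(-5 + K) = (t + (0 + t))/(-5 + K) = (t + t)/(-5 + K) = (2*t)/(-5 + K) = 2*t/(-5 + K))
4333 + (U(L(-2, -4), 0)*(-10))*6 = 4333 + ((2*0/(-5 + (4 - 4)))*(-10))*6 = 4333 + ((2*0/(-5 + 0))*(-10))*6 = 4333 + ((2*0/(-5))*(-10))*6 = 4333 + ((2*0*(-⅕))*(-10))*6 = 4333 + (0*(-10))*6 = 4333 + 0*6 = 4333 + 0 = 4333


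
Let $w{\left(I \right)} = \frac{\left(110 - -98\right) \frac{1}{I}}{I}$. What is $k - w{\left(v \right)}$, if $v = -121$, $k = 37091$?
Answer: $\frac{543049123}{14641} \approx 37091.0$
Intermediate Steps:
$w{\left(I \right)} = \frac{208}{I^{2}}$ ($w{\left(I \right)} = \frac{\left(110 + 98\right) \frac{1}{I}}{I} = \frac{208 \frac{1}{I}}{I} = \frac{208}{I^{2}}$)
$k - w{\left(v \right)} = 37091 - \frac{208}{14641} = \frac{543049123}{14641}$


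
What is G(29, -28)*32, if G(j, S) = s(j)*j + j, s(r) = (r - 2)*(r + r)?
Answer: 1454176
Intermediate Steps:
s(r) = 2*r*(-2 + r) (s(r) = (-2 + r)*(2*r) = 2*r*(-2 + r))
G(j, S) = j + 2*j**2*(-2 + j) (G(j, S) = (2*j*(-2 + j))*j + j = 2*j**2*(-2 + j) + j = j + 2*j**2*(-2 + j))
G(29, -28)*32 = (29*(1 + 2*29*(-2 + 29)))*32 = (29*(1 + 2*29*27))*32 = (29*(1 + 1566))*32 = (29*1567)*32 = 45443*32 = 1454176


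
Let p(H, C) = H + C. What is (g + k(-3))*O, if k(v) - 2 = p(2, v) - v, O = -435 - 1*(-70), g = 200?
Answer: -74460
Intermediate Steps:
O = -365 (O = -435 + 70 = -365)
p(H, C) = C + H
k(v) = 4 (k(v) = 2 + ((v + 2) - v) = 2 + ((2 + v) - v) = 2 + 2 = 4)
(g + k(-3))*O = (200 + 4)*(-365) = 204*(-365) = -74460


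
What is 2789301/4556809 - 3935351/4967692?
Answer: -4076254591667/22636823614828 ≈ -0.18007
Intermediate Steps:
2789301/4556809 - 3935351/4967692 = -4076254591667/22636823614828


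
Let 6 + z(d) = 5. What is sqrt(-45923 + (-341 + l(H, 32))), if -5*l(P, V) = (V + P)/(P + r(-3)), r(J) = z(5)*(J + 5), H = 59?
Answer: I*sqrt(3757819335)/285 ≈ 215.09*I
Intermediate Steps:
z(d) = -1 (z(d) = -6 + 5 = -1)
r(J) = -5 - J (r(J) = -(J + 5) = -(5 + J) = -5 - J)
l(P, V) = -(P + V)/(5*(-2 + P)) (l(P, V) = -(V + P)/(5*(P + (-5 - 1*(-3)))) = -(P + V)/(5*(P + (-5 + 3))) = -(P + V)/(5*(P - 2)) = -(P + V)/(5*(-2 + P)))
sqrt(-45923 + (-341 + l(H, 32))) = sqrt(-45923 + (-341 + (-1*59 - 1*32)/(5*(-2 + 59)))) = sqrt(-45923 + (-341 + (1/5)*(-59 - 32)/57)) = sqrt(-45923 + (-341 + (1/5)*(1/57)*(-91))) = sqrt(-45923 + (-341 - 91/285)) = sqrt(-45923 - 97276/285) = sqrt(-13185331/285) = I*sqrt(3757819335)/285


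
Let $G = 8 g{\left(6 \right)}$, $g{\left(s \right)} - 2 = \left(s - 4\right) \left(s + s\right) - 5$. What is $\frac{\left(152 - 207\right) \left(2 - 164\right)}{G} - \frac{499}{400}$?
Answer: $\frac{145007}{2800} \approx 51.788$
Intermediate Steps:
$g{\left(s \right)} = -3 + 2 s \left(-4 + s\right)$ ($g{\left(s \right)} = 2 + \left(\left(s - 4\right) \left(s + s\right) - 5\right) = 2 + \left(\left(-4 + s\right) 2 s - 5\right) = 2 + \left(2 s \left(-4 + s\right) - 5\right) = 2 + \left(-5 + 2 s \left(-4 + s\right)\right) = -3 + 2 s \left(-4 + s\right)$)
$G = 168$ ($G = 8 \left(-3 - 48 + 2 \cdot 6^{2}\right) = 8 \left(-3 - 48 + 2 \cdot 36\right) = 8 \left(-3 - 48 + 72\right) = 8 \cdot 21 = 168$)
$\frac{\left(152 - 207\right) \left(2 - 164\right)}{G} - \frac{499}{400} = \frac{\left(152 - 207\right) \left(2 - 164\right)}{168} - \frac{499}{400} = \left(-55\right) \left(-162\right) \frac{1}{168} - \frac{499}{400} = 8910 \cdot \frac{1}{168} - \frac{499}{400} = \frac{1485}{28} - \frac{499}{400} = \frac{145007}{2800}$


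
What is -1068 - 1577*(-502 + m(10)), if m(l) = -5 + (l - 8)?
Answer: 795317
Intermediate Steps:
m(l) = -13 + l (m(l) = -5 + (-8 + l) = -13 + l)
-1068 - 1577*(-502 + m(10)) = -1068 - 1577*(-502 + (-13 + 10)) = -1068 - 1577*(-502 - 3) = -1068 - 1577*(-505) = -1068 + 796385 = 795317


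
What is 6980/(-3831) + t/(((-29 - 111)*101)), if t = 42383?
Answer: -261066473/54170340 ≈ -4.8194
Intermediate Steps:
6980/(-3831) + t/(((-29 - 111)*101)) = 6980/(-3831) + 42383/(((-29 - 111)*101)) = 6980*(-1/3831) + 42383/((-140*101)) = -6980/3831 + 42383/(-14140) = -6980/3831 + 42383*(-1/14140) = -6980/3831 - 42383/14140 = -261066473/54170340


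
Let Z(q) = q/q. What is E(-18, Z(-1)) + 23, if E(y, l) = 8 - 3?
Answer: 28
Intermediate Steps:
Z(q) = 1
E(y, l) = 5
E(-18, Z(-1)) + 23 = 5 + 23 = 28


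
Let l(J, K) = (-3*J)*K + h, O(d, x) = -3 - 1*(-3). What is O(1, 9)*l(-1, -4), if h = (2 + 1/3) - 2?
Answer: 0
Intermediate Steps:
h = ⅓ (h = (2 + ⅓) - 2 = 7/3 - 2 = ⅓ ≈ 0.33333)
O(d, x) = 0 (O(d, x) = -3 + 3 = 0)
l(J, K) = ⅓ - 3*J*K (l(J, K) = (-3*J)*K + ⅓ = -3*J*K + ⅓ = ⅓ - 3*J*K)
O(1, 9)*l(-1, -4) = 0*(⅓ - 3*(-1)*(-4)) = 0*(⅓ - 12) = 0*(-35/3) = 0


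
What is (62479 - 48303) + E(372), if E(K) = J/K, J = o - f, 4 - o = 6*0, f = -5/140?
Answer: 147657329/10416 ≈ 14176.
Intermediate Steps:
f = -1/28 (f = -5*1/140 = -1/28 ≈ -0.035714)
o = 4 (o = 4 - 6*0 = 4 - 1*0 = 4 + 0 = 4)
J = 113/28 (J = 4 - 1*(-1/28) = 4 + 1/28 = 113/28 ≈ 4.0357)
E(K) = 113/(28*K)
(62479 - 48303) + E(372) = (62479 - 48303) + (113/28)/372 = 14176 + (113/28)*(1/372) = 14176 + 113/10416 = 147657329/10416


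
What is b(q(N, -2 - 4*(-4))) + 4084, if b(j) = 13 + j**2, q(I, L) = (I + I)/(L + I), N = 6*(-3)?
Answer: 4178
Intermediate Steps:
N = -18
q(I, L) = 2*I/(I + L) (q(I, L) = (2*I)/(I + L) = 2*I/(I + L))
b(q(N, -2 - 4*(-4))) + 4084 = (13 + (2*(-18)/(-18 + (-2 - 4*(-4))))**2) + 4084 = (13 + (2*(-18)/(-18 + (-2 + 16)))**2) + 4084 = (13 + (2*(-18)/(-18 + 14))**2) + 4084 = (13 + (2*(-18)/(-4))**2) + 4084 = (13 + (2*(-18)*(-1/4))**2) + 4084 = (13 + 9**2) + 4084 = (13 + 81) + 4084 = 94 + 4084 = 4178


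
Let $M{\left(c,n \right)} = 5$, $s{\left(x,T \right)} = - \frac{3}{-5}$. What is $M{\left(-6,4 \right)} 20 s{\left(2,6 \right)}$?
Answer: $60$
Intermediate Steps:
$s{\left(x,T \right)} = \frac{3}{5}$ ($s{\left(x,T \right)} = \left(-3\right) \left(- \frac{1}{5}\right) = \frac{3}{5}$)
$M{\left(-6,4 \right)} 20 s{\left(2,6 \right)} = 5 \cdot 20 \cdot \frac{3}{5} = 100 \cdot \frac{3}{5} = 60$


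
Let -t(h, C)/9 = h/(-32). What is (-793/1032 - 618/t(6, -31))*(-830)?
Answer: 471524245/1548 ≈ 3.0460e+5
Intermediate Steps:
t(h, C) = 9*h/32 (t(h, C) = -9*h/(-32) = -9*h*(-1)/32 = -(-9)*h/32 = 9*h/32)
(-793/1032 - 618/t(6, -31))*(-830) = (-793/1032 - 618/((9/32)*6))*(-830) = (-793*1/1032 - 618/27/16)*(-830) = (-793/1032 - 618*16/27)*(-830) = (-793/1032 - 3296/9)*(-830) = -1136203/3096*(-830) = 471524245/1548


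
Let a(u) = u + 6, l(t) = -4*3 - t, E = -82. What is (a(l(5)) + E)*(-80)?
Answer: 7440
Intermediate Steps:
l(t) = -12 - t
a(u) = 6 + u
(a(l(5)) + E)*(-80) = ((6 + (-12 - 1*5)) - 82)*(-80) = ((6 + (-12 - 5)) - 82)*(-80) = ((6 - 17) - 82)*(-80) = (-11 - 82)*(-80) = -93*(-80) = 7440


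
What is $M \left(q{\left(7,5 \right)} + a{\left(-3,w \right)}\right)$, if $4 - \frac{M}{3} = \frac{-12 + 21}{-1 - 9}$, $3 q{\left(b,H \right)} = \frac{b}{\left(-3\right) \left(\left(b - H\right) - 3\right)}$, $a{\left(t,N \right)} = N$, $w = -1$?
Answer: $- \frac{49}{15} \approx -3.2667$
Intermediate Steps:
$q{\left(b,H \right)} = \frac{b}{3 \left(9 - 3 b + 3 H\right)}$ ($q{\left(b,H \right)} = \frac{b \frac{1}{\left(-3\right) \left(\left(b - H\right) - 3\right)}}{3} = \frac{b \frac{1}{\left(-3\right) \left(-3 + b - H\right)}}{3} = \frac{b \frac{1}{9 - 3 b + 3 H}}{3} = \frac{b}{3 \left(9 - 3 b + 3 H\right)}$)
$M = \frac{147}{10}$ ($M = 12 - 3 \frac{-12 + 21}{-1 - 9} = 12 - 3 \frac{9}{-10} = 12 - 3 \cdot 9 \left(- \frac{1}{10}\right) = 12 - - \frac{27}{10} = 12 + \frac{27}{10} = \frac{147}{10} \approx 14.7$)
$M \left(q{\left(7,5 \right)} + a{\left(-3,w \right)}\right) = \frac{147 \left(\frac{1}{9} \cdot 7 \frac{1}{3 + 5 - 7} - 1\right)}{10} = \frac{147 \left(\frac{1}{9} \cdot 7 \cdot 1^{-1} - 1\right)}{10} = \frac{147 \left(\frac{1}{9} \cdot 7 \cdot 1 - 1\right)}{10} = \frac{147 \left(\frac{7}{9} - 1\right)}{10} = \frac{147}{10} \left(- \frac{2}{9}\right) = - \frac{49}{15}$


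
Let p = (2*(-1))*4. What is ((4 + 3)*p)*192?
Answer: -10752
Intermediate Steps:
p = -8 (p = -2*4 = -8)
((4 + 3)*p)*192 = ((4 + 3)*(-8))*192 = (7*(-8))*192 = -56*192 = -10752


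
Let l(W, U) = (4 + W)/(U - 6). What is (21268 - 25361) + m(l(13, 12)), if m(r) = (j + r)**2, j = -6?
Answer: -146987/36 ≈ -4083.0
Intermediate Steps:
l(W, U) = (4 + W)/(-6 + U)
m(r) = (-6 + r)**2
(21268 - 25361) + m(l(13, 12)) = (21268 - 25361) + (-6 + (4 + 13)/(-6 + 12))**2 = -4093 + (-6 + 17/6)**2 = -4093 + (-19/6)**2 = -4093 + 361/36 = -146987/36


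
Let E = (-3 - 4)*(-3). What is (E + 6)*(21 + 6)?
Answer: 729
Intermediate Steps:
E = 21 (E = -7*(-3) = 21)
(E + 6)*(21 + 6) = (21 + 6)*(21 + 6) = 27*27 = 729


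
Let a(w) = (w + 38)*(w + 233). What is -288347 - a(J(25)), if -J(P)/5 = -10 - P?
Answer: -375251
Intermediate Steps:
J(P) = 50 + 5*P (J(P) = -5*(-10 - P) = 50 + 5*P)
a(w) = (38 + w)*(233 + w)
-288347 - a(J(25)) = -288347 - (8854 + (50 + 5*25)**2 + 271*(50 + 5*25)) = -288347 - (8854 + (50 + 125)**2 + 271*(50 + 125)) = -288347 - (8854 + 175**2 + 271*175) = -288347 - (8854 + 30625 + 47425) = -288347 - 1*86904 = -288347 - 86904 = -375251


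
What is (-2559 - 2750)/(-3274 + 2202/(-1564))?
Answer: 4151638/2561369 ≈ 1.6209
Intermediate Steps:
(-2559 - 2750)/(-3274 + 2202/(-1564)) = -5309/(-3274 + 2202*(-1/1564)) = -5309/(-3274 - 1101/782) = -5309/(-2561369/782) = -5309*(-782/2561369) = 4151638/2561369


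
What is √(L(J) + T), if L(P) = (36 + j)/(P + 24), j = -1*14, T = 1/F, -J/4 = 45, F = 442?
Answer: 2*I*√15249/663 ≈ 0.37251*I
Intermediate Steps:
J = -180 (J = -4*45 = -180)
T = 1/442 ≈ 0.0022624
j = -14
L(P) = 22/(24 + P) (L(P) = (36 - 14)/(P + 24) = 22/(24 + P))
√(L(J) + T) = √(22/(24 - 180) + 1/442) = √(22/(-156) + 1/442) = √(22*(-1/156) + 1/442) = √(-11/78 + 1/442) = √(-92/663) = 2*I*√15249/663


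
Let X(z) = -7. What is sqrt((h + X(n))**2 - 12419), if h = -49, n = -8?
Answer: I*sqrt(9283) ≈ 96.348*I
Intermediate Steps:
sqrt((h + X(n))**2 - 12419) = sqrt((-49 - 7)**2 - 12419) = sqrt((-56)**2 - 12419) = sqrt(3136 - 12419) = sqrt(-9283) = I*sqrt(9283)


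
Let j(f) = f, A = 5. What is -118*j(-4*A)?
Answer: 2360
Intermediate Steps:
-118*j(-4*A) = -(-472)*5 = -118*(-20) = 2360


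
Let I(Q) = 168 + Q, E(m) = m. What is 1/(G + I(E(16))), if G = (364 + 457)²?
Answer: 1/674225 ≈ 1.4832e-6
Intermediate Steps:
G = 674041 (G = 821² = 674041)
1/(G + I(E(16))) = 1/(674041 + (168 + 16)) = 1/(674041 + 184) = 1/674225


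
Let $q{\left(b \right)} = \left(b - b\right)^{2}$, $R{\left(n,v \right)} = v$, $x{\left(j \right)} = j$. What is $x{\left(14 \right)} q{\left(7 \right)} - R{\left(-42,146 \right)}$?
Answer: $-146$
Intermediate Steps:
$q{\left(b \right)} = 0$ ($q{\left(b \right)} = 0^{2} = 0$)
$x{\left(14 \right)} q{\left(7 \right)} - R{\left(-42,146 \right)} = 14 \cdot 0 - 146 = 0 - 146 = -146$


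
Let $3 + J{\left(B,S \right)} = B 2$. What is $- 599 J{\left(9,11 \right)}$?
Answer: $-8985$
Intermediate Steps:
$J{\left(B,S \right)} = -3 + 2 B$ ($J{\left(B,S \right)} = -3 + B 2 = -3 + 2 B$)
$- 599 J{\left(9,11 \right)} = - 599 \left(-3 + 2 \cdot 9\right) = - 599 \left(-3 + 18\right) = \left(-599\right) 15 = -8985$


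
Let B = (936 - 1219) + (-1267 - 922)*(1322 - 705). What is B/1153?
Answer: -1350896/1153 ≈ -1171.6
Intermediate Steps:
B = -1350896 (B = -283 - 2189*617 = -283 - 1350613 = -1350896)
B/1153 = -1350896/1153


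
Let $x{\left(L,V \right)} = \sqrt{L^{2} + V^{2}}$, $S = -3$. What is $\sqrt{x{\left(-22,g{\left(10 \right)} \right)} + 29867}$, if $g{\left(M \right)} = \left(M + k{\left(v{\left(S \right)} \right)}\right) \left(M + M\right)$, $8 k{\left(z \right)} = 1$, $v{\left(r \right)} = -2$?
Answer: $\frac{\sqrt{119468 + 2 \sqrt{165961}}}{2} \approx 173.41$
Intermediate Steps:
$k{\left(z \right)} = \frac{1}{8}$ ($k{\left(z \right)} = \frac{1}{8} \cdot 1 = \frac{1}{8}$)
$g{\left(M \right)} = 2 M \left(\frac{1}{8} + M\right)$ ($g{\left(M \right)} = \left(M + \frac{1}{8}\right) \left(M + M\right) = \left(\frac{1}{8} + M\right) 2 M = 2 M \left(\frac{1}{8} + M\right)$)
$\sqrt{x{\left(-22,g{\left(10 \right)} \right)} + 29867} = \sqrt{\sqrt{\left(-22\right)^{2} + \left(\frac{1}{4} \cdot 10 \left(1 + 8 \cdot 10\right)\right)^{2}} + 29867} = \sqrt{\sqrt{484 + \left(\frac{1}{4} \cdot 10 \left(1 + 80\right)\right)^{2}} + 29867} = \sqrt{\sqrt{484 + \left(\frac{1}{4} \cdot 10 \cdot 81\right)^{2}} + 29867} = \sqrt{\sqrt{484 + \left(\frac{405}{2}\right)^{2}} + 29867} = \sqrt{\sqrt{484 + \frac{164025}{4}} + 29867} = \sqrt{\sqrt{\frac{165961}{4}} + 29867} = \sqrt{\frac{\sqrt{165961}}{2} + 29867} = \sqrt{29867 + \frac{\sqrt{165961}}{2}}$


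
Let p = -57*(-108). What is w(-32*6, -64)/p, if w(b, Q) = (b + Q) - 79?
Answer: -335/6156 ≈ -0.054418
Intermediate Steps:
p = 6156
w(b, Q) = -79 + Q + b (w(b, Q) = (Q + b) - 79 = -79 + Q + b)
w(-32*6, -64)/p = (-79 - 64 - 32*6)/6156 = (-79 - 64 - 192)*(1/6156) = -335*1/6156 = -335/6156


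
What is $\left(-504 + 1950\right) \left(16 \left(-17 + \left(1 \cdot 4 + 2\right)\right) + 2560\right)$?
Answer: $3447264$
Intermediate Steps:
$\left(-504 + 1950\right) \left(16 \left(-17 + \left(1 \cdot 4 + 2\right)\right) + 2560\right) = 1446 \left(16 \left(-17 + \left(4 + 2\right)\right) + 2560\right) = 1446 \left(16 \left(-17 + 6\right) + 2560\right) = 1446 \left(16 \left(-11\right) + 2560\right) = 1446 \left(-176 + 2560\right) = 1446 \cdot 2384 = 3447264$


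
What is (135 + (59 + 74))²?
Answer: 71824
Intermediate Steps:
(135 + (59 + 74))² = (135 + 133)² = 268² = 71824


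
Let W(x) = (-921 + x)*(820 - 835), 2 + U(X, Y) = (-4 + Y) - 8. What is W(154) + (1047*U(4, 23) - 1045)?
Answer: 19883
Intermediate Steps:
U(X, Y) = -14 + Y (U(X, Y) = -2 + ((-4 + Y) - 8) = -2 + (-12 + Y) = -14 + Y)
W(x) = 13815 - 15*x (W(x) = (-921 + x)*(-15) = 13815 - 15*x)
W(154) + (1047*U(4, 23) - 1045) = (13815 - 15*154) + (1047*(-14 + 23) - 1045) = (13815 - 2310) + (1047*9 - 1045) = 11505 + (9423 - 1045) = 11505 + 8378 = 19883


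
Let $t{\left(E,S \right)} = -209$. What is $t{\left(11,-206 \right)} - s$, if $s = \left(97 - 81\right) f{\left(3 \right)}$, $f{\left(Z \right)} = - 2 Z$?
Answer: $-113$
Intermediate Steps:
$s = -96$ ($s = \left(97 - 81\right) \left(\left(-2\right) 3\right) = 16 \left(-6\right) = -96$)
$t{\left(11,-206 \right)} - s = -209 - -96 = -209 + 96 = -113$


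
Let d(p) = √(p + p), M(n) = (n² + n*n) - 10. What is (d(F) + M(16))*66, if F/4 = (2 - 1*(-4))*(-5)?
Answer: 33132 + 264*I*√15 ≈ 33132.0 + 1022.5*I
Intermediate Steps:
M(n) = -10 + 2*n² (M(n) = (n² + n²) - 10 = 2*n² - 10 = -10 + 2*n²)
F = -120 (F = 4*((2 - 1*(-4))*(-5)) = 4*((2 + 4)*(-5)) = 4*(6*(-5)) = 4*(-30) = -120)
d(p) = √2*√p (d(p) = √(2*p) = √2*√p)
(d(F) + M(16))*66 = (√2*√(-120) + (-10 + 2*16²))*66 = (√2*(2*I*√30) + (-10 + 2*256))*66 = (4*I*√15 + (-10 + 512))*66 = (4*I*√15 + 502)*66 = (502 + 4*I*√15)*66 = 33132 + 264*I*√15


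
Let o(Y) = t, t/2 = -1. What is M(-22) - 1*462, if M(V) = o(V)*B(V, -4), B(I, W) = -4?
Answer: -454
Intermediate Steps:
t = -2 (t = 2*(-1) = -2)
o(Y) = -2
M(V) = 8 (M(V) = -2*(-4) = 8)
M(-22) - 1*462 = 8 - 1*462 = 8 - 462 = -454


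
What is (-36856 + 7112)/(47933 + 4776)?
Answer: -29744/52709 ≈ -0.56431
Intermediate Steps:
(-36856 + 7112)/(47933 + 4776) = -29744/52709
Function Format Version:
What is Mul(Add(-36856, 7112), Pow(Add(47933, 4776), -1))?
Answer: Rational(-29744, 52709) ≈ -0.56431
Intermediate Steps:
Mul(Add(-36856, 7112), Pow(Add(47933, 4776), -1)) = Mul(-29744, Pow(52709, -1)) = Mul(-29744, Rational(1, 52709)) = Rational(-29744, 52709)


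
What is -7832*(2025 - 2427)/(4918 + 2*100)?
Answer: 524744/853 ≈ 615.17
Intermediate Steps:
-7832*(2025 - 2427)/(4918 + 2*100) = -7832*(-402/(4918 + 200)) = -7832/(5118*(-1/402)) = -7832/(-853/67) = -7832*(-67/853) = 524744/853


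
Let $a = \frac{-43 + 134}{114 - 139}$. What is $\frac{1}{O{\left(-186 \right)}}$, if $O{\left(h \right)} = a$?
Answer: $- \frac{25}{91} \approx -0.27473$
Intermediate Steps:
$a = - \frac{91}{25}$ ($a = \frac{91}{-25} = 91 \left(- \frac{1}{25}\right) = - \frac{91}{25} \approx -3.64$)
$O{\left(h \right)} = - \frac{91}{25}$
$\frac{1}{O{\left(-186 \right)}} = \frac{1}{- \frac{91}{25}} = - \frac{25}{91}$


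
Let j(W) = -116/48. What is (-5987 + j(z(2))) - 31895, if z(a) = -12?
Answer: -454613/12 ≈ -37884.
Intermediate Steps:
j(W) = -29/12 (j(W) = -116*1/48 = -29/12)
(-5987 + j(z(2))) - 31895 = (-5987 - 29/12) - 31895 = -71873/12 - 31895 = -454613/12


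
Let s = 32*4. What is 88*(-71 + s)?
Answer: 5016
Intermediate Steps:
s = 128
88*(-71 + s) = 88*(-71 + 128) = 88*57 = 5016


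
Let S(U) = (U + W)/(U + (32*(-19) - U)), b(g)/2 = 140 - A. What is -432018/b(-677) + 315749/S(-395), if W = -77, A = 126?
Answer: 323212405/826 ≈ 3.9130e+5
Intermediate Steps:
b(g) = 28 (b(g) = 2*(140 - 1*126) = 2*(140 - 126) = 2*14 = 28)
S(U) = 77/608 - U/608 (S(U) = (U - 77)/(U + (32*(-19) - U)) = (-77 + U)/(U + (-608 - U)) = (-77 + U)/(-608) = (-77 + U)*(-1/608) = 77/608 - U/608)
-432018/b(-677) + 315749/S(-395) = -432018/28 + 315749/(77/608 - 1/608*(-395)) = -432018*1/28 + 315749/(77/608 + 395/608) = -216009/14 + 315749/(59/76) = -216009/14 + 315749*(76/59) = -216009/14 + 23996924/59 = 323212405/826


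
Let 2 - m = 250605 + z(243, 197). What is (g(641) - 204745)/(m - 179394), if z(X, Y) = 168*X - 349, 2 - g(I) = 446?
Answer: 205189/470472 ≈ 0.43613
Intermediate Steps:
g(I) = -444 (g(I) = 2 - 1*446 = 2 - 446 = -444)
z(X, Y) = -349 + 168*X
m = -291078 (m = 2 - (250605 + (-349 + 168*243)) = 2 - (250605 + (-349 + 40824)) = 2 - (250605 + 40475) = 2 - 1*291080 = 2 - 291080 = -291078)
(g(641) - 204745)/(m - 179394) = (-444 - 204745)/(-291078 - 179394) = -205189/(-470472) = -205189*(-1/470472) = 205189/470472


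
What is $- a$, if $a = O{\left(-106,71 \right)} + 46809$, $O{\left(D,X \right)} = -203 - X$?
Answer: $-46535$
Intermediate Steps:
$a = 46535$ ($a = \left(-203 - 71\right) + 46809 = -274 + 46809 = 46535$)
$- a = \left(-1\right) 46535 = -46535$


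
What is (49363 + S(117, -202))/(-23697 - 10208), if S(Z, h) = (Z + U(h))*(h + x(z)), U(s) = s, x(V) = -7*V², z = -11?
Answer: -138528/33905 ≈ -4.0858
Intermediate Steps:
S(Z, h) = (-847 + h)*(Z + h) (S(Z, h) = (Z + h)*(h - 7*(-11)²) = (Z + h)*(h - 7*121) = (Z + h)*(h - 847) = (Z + h)*(-847 + h) = (-847 + h)*(Z + h))
(49363 + S(117, -202))/(-23697 - 10208) = (49363 + ((-202)² - 847*117 - 847*(-202) + 117*(-202)))/(-23697 - 10208) = (49363 + (40804 - 99099 + 171094 - 23634))/(-33905) = (49363 + 89165)*(-1/33905) = 138528*(-1/33905) = -138528/33905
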